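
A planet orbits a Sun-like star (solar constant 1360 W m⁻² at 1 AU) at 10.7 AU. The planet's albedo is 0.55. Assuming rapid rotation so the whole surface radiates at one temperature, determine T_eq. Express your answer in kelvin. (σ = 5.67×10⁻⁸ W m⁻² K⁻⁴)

Flux at 10.7 AU: S = 1360/10.7² = 11.9 W m⁻².
Energy balance: absorbed = emitted ⇒ πR²·S(1−A) = 4πR²·σT_eq⁴, so T_eq⁴ = S(1−A)/(4σ).
T_eq = [11.9 × 0.45 / (4 × 5.67×10⁻⁸)]^(1/4) = (2.36×10⁷)^(1/4) = 69.7 K.

T_eq ≈ 69.7 K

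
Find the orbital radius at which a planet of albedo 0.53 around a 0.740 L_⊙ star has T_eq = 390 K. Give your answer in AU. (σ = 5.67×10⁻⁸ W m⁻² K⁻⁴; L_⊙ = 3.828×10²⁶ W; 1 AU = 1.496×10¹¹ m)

d ≈ 0.300 AU

L = 0.740 × 3.828×10²⁶ = 2.83×10²⁶ W.
From T_eq⁴ = L(1−A)/(16πσd²): d = √[L(1−A)/(16πσT_eq⁴)].
d = √[2.83×10²⁶ × 0.47 / (16π × 5.67×10⁻⁸ × (390)⁴)] = 4.49×10¹⁰ m = 0.300 AU.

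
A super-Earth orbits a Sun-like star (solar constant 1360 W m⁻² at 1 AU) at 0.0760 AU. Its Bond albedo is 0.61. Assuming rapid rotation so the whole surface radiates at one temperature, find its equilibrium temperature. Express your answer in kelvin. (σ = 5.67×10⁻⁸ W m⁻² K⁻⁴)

T_eq ≈ 798 K

Flux at 0.0760 AU: S = 1360/0.0760² = 2.35×10⁵ W m⁻².
Energy balance: absorbed = emitted ⇒ πR²·S(1−A) = 4πR²·σT_eq⁴, so T_eq⁴ = S(1−A)/(4σ).
T_eq = [2.35×10⁵ × 0.39 / (4 × 5.67×10⁻⁸)]^(1/4) = (4.05×10¹¹)^(1/4) = 798 K.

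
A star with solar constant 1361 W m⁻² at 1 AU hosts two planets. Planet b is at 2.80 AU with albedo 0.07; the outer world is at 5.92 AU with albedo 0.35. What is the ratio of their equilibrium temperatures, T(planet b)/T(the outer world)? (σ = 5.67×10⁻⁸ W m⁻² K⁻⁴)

T_eq = [S₀(1−A)/(4σd²)]^(1/4), so T ∝ (1−A)^(1/4) / √d.
T₁ = [1361×0.93/(4×5.67×10⁻⁸×2.80²)]^(1/4) = 163.34 K.
T₂ = [1361×0.65/(4×5.67×10⁻⁸×5.92²)]^(1/4) = 102.71 K.

T₁/T₂ ≈ 1.590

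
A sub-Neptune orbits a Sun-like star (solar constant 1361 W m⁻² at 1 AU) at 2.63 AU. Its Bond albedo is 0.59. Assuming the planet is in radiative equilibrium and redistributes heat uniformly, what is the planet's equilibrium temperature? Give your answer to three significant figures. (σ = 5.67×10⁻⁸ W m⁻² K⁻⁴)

T_eq ≈ 137 K

Flux at 2.63 AU: S = 1361/2.63² = 197 W m⁻².
Energy balance: absorbed = emitted ⇒ πR²·S(1−A) = 4πR²·σT_eq⁴, so T_eq⁴ = S(1−A)/(4σ).
T_eq = [197 × 0.41 / (4 × 5.67×10⁻⁸)]^(1/4) = (3.56×10⁸)^(1/4) = 137 K.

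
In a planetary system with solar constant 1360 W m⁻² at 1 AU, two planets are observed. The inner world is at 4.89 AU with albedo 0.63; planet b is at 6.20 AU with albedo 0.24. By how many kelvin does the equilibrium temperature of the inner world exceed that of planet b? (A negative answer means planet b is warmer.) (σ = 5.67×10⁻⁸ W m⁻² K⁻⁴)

ΔT ≈ -6.2 K

T_eq = [S₀(1−A)/(4σd²)]^(1/4), so T ∝ (1−A)^(1/4) / √d.
T₁ = [1360×0.37/(4×5.67×10⁻⁸×4.89²)]^(1/4) = 98.15 K.
T₂ = [1360×0.76/(4×5.67×10⁻⁸×6.20²)]^(1/4) = 104.35 K.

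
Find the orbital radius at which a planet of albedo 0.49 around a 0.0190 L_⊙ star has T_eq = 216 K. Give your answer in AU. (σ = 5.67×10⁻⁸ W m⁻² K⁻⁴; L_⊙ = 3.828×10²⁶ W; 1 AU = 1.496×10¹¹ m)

d ≈ 0.163 AU

L = 0.0190 × 3.828×10²⁶ = 7.27×10²⁴ W.
From T_eq⁴ = L(1−A)/(16πσd²): d = √[L(1−A)/(16πσT_eq⁴)].
d = √[7.27×10²⁴ × 0.51 / (16π × 5.67×10⁻⁸ × (216)⁴)] = 2.45×10¹⁰ m = 0.163 AU.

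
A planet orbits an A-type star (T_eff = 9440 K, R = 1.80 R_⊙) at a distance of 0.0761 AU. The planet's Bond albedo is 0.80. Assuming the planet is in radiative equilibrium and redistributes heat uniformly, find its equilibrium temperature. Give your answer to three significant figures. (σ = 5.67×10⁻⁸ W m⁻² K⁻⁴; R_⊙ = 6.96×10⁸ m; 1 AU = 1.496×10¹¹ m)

T_eq ≈ 1480 K

R_⋆ = 1.80 × 6.96×10⁸ = 1.25×10⁹ m.
d = 0.0761 AU = 1.14×10¹⁰ m.
L = 4πR_⋆²σT_⋆⁴ = 4π(1.25×10⁹)² × 5.67×10⁻⁸ × (9440)⁴ = 8.88×10²⁷ W.
S = L/(4πd²) = 5.45×10⁶ W m⁻².
Energy balance: absorbed = emitted ⇒ πR²·S(1−A) = 4πR²·σT_eq⁴, so T_eq⁴ = S(1−A)/(4σ).
T_eq = [5.45×10⁶ × 0.20 / (4 × 5.67×10⁻⁸)]^(1/4) = (4.81×10¹²)^(1/4) = 1480 K.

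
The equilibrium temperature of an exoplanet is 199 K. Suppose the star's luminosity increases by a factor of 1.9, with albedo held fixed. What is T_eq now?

T_eq ∝ L^(1/4) · d^(−1/2).
T′ = 199 × 1.9^(1/4) = 234 K.

T_eq ≈ 234 K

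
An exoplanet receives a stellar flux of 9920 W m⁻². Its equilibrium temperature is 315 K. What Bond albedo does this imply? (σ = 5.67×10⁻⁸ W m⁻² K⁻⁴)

A ≈ 0.77

From T_eq⁴ = S(1−A)/(4σ): 1−A = 4σT_eq⁴/S.
1−A = 4 × 5.67×10⁻⁸ × (315)⁴ / 9920 = 0.225.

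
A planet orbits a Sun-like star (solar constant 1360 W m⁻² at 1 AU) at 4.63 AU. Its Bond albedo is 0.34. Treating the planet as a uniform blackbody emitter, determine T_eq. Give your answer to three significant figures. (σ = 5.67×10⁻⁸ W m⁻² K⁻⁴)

T_eq ≈ 117 K

Flux at 4.63 AU: S = 1360/4.63² = 63.4 W m⁻².
Energy balance: absorbed = emitted ⇒ πR²·S(1−A) = 4πR²·σT_eq⁴, so T_eq⁴ = S(1−A)/(4σ).
T_eq = [63.4 × 0.66 / (4 × 5.67×10⁻⁸)]^(1/4) = (1.85×10⁸)^(1/4) = 117 K.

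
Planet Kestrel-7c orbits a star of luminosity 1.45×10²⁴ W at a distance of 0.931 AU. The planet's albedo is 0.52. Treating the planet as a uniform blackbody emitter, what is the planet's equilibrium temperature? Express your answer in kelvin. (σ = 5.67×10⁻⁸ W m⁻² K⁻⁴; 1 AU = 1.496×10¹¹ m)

d = 0.931 AU = 1.39×10¹¹ m.
Flux: S = L/(4πd²) = 1.45×10²⁴/(4π×(1.39×10¹¹)²) = 5.95 W m⁻².
Energy balance: absorbed = emitted ⇒ πR²·S(1−A) = 4πR²·σT_eq⁴, so T_eq⁴ = S(1−A)/(4σ).
T_eq = [5.95 × 0.48 / (4 × 5.67×10⁻⁸)]^(1/4) = (1.26×10⁷)^(1/4) = 59.6 K.

T_eq ≈ 59.6 K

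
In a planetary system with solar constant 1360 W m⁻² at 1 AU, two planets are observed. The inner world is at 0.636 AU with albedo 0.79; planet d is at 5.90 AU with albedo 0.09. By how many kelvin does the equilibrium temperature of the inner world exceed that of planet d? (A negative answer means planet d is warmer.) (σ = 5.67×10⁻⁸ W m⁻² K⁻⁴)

ΔT ≈ 124.3 K

T_eq = [S₀(1−A)/(4σd²)]^(1/4), so T ∝ (1−A)^(1/4) / √d.
T₁ = [1360×0.21/(4×5.67×10⁻⁸×0.636²)]^(1/4) = 236.21 K.
T₂ = [1360×0.91/(4×5.67×10⁻⁸×5.90²)]^(1/4) = 111.89 K.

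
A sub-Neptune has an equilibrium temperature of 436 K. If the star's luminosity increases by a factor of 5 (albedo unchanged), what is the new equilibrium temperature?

T_eq ≈ 652 K

T_eq ∝ L^(1/4) · d^(−1/2).
T′ = 436 × 5^(1/4) = 652 K.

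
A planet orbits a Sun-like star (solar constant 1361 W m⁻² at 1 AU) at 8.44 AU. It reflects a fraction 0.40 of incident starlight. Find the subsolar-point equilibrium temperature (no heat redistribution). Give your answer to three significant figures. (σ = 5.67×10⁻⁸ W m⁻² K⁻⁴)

T_ss ≈ 119 K

Flux at 8.44 AU: S = 1361/8.44² = 19.1 W m⁻².
At the subsolar point the surface absorbs S(1−A) and emits σT⁴ per unit area — no factor of 4, since only the local patch is in balance.
T = [19.1 × 0.60 / 5.67×10⁻⁸]^(1/4) = (2.02×10⁸)^(1/4) = 119 K.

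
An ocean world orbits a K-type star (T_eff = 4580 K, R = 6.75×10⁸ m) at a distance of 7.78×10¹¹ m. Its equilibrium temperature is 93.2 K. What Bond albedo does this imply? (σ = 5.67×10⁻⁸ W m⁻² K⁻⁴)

A ≈ 0.09

L = 4πR_⋆²σT_⋆⁴ = 4π(6.75×10⁸)² × 5.67×10⁻⁸ × (4580)⁴ = 1.43×10²⁶ W.
S = L/(4πd²) = 18.8 W m⁻².
From T_eq⁴ = S(1−A)/(4σ): 1−A = 4σT_eq⁴/S.
1−A = 4 × 5.67×10⁻⁸ × (93.2)⁴ / 18.8 = 0.911.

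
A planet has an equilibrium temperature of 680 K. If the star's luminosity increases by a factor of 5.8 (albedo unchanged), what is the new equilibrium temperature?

T_eq ∝ L^(1/4) · d^(−1/2).
T′ = 680 × 5.8^(1/4) = 1060 K.

T_eq ≈ 1060 K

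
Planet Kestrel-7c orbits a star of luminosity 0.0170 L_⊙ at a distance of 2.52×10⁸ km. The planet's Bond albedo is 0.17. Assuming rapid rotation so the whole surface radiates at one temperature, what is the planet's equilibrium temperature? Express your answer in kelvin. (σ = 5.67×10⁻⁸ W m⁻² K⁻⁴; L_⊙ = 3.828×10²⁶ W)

T_eq ≈ 73.9 K

d = 2.52×10⁸ km = 2.52×10¹¹ m.
L = 0.0170 × 3.828×10²⁶ = 6.51×10²⁴ W.
Flux: S = L/(4πd²) = 6.51×10²⁴/(4π×(2.52×10¹¹)²) = 8.15 W m⁻².
Energy balance: absorbed = emitted ⇒ πR²·S(1−A) = 4πR²·σT_eq⁴, so T_eq⁴ = S(1−A)/(4σ).
T_eq = [8.15 × 0.83 / (4 × 5.67×10⁻⁸)]^(1/4) = (2.98×10⁷)^(1/4) = 73.9 K.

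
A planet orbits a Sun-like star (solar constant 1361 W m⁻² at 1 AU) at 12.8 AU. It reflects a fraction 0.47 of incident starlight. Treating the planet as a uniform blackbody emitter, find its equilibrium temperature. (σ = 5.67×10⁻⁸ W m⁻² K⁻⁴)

Flux at 12.8 AU: S = 1361/12.8² = 8.31 W m⁻².
Energy balance: absorbed = emitted ⇒ πR²·S(1−A) = 4πR²·σT_eq⁴, so T_eq⁴ = S(1−A)/(4σ).
T_eq = [8.31 × 0.53 / (4 × 5.67×10⁻⁸)]^(1/4) = (1.94×10⁷)^(1/4) = 66.4 K.

T_eq ≈ 66.4 K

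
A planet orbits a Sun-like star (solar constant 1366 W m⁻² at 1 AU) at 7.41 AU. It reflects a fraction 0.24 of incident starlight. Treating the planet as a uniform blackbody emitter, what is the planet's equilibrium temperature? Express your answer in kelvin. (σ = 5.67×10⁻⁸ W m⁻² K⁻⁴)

T_eq ≈ 95.6 K

Flux at 7.41 AU: S = 1366/7.41² = 24.9 W m⁻².
Energy balance: absorbed = emitted ⇒ πR²·S(1−A) = 4πR²·σT_eq⁴, so T_eq⁴ = S(1−A)/(4σ).
T_eq = [24.9 × 0.76 / (4 × 5.67×10⁻⁸)]^(1/4) = (8.34×10⁷)^(1/4) = 95.6 K.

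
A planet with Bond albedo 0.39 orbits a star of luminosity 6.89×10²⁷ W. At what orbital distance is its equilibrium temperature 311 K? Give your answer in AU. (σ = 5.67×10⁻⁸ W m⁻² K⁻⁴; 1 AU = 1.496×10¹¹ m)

d ≈ 2.65 AU

From T_eq⁴ = L(1−A)/(16πσd²): d = √[L(1−A)/(16πσT_eq⁴)].
d = √[6.89×10²⁷ × 0.61 / (16π × 5.67×10⁻⁸ × (311)⁴)] = 3.97×10¹¹ m = 2.65 AU.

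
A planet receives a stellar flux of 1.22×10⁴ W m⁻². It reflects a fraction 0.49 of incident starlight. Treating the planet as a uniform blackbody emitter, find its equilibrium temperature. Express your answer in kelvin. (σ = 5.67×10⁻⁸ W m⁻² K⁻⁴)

T_eq ≈ 407 K

Energy balance: absorbed = emitted ⇒ πR²·S(1−A) = 4πR²·σT_eq⁴, so T_eq⁴ = S(1−A)/(4σ).
T_eq = [1.22×10⁴ × 0.51 / (4 × 5.67×10⁻⁸)]^(1/4) = (2.74×10¹⁰)^(1/4) = 407 K.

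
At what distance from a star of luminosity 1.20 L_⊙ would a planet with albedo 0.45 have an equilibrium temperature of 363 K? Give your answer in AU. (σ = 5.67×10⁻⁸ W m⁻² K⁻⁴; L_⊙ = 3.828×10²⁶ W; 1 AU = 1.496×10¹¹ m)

d ≈ 0.478 AU

L = 1.20 × 3.828×10²⁶ = 4.59×10²⁶ W.
From T_eq⁴ = L(1−A)/(16πσd²): d = √[L(1−A)/(16πσT_eq⁴)].
d = √[4.59×10²⁶ × 0.55 / (16π × 5.67×10⁻⁸ × (363)⁴)] = 7.15×10¹⁰ m = 0.478 AU.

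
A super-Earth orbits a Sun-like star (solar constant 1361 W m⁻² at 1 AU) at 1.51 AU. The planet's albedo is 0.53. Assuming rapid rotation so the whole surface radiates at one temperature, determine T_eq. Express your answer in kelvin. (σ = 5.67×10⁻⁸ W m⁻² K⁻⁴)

T_eq ≈ 188 K

Flux at 1.51 AU: S = 1361/1.51² = 597 W m⁻².
Energy balance: absorbed = emitted ⇒ πR²·S(1−A) = 4πR²·σT_eq⁴, so T_eq⁴ = S(1−A)/(4σ).
T_eq = [597 × 0.47 / (4 × 5.67×10⁻⁸)]^(1/4) = (1.24×10⁹)^(1/4) = 188 K.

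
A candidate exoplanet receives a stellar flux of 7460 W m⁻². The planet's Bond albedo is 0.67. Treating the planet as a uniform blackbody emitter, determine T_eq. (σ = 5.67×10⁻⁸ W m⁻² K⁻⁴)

Energy balance: absorbed = emitted ⇒ πR²·S(1−A) = 4πR²·σT_eq⁴, so T_eq⁴ = S(1−A)/(4σ).
T_eq = [7460 × 0.33 / (4 × 5.67×10⁻⁸)]^(1/4) = (1.09×10¹⁰)^(1/4) = 323 K.

T_eq ≈ 323 K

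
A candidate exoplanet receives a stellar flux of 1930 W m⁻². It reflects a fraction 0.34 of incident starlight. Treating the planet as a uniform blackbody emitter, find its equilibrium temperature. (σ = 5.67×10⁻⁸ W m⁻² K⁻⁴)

Energy balance: absorbed = emitted ⇒ πR²·S(1−A) = 4πR²·σT_eq⁴, so T_eq⁴ = S(1−A)/(4σ).
T_eq = [1930 × 0.66 / (4 × 5.67×10⁻⁸)]^(1/4) = (5.62×10⁹)^(1/4) = 274 K.

T_eq ≈ 274 K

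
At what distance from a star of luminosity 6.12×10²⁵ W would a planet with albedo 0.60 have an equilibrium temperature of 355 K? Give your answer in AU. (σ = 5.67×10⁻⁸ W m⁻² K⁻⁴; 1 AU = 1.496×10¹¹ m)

d ≈ 0.155 AU

From T_eq⁴ = L(1−A)/(16πσd²): d = √[L(1−A)/(16πσT_eq⁴)].
d = √[6.12×10²⁵ × 0.40 / (16π × 5.67×10⁻⁸ × (355)⁴)] = 2.33×10¹⁰ m = 0.155 AU.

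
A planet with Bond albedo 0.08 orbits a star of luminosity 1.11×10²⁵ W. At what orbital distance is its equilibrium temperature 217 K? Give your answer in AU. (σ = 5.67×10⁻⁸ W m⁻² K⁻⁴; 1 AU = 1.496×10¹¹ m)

d ≈ 0.269 AU

From T_eq⁴ = L(1−A)/(16πσd²): d = √[L(1−A)/(16πσT_eq⁴)].
d = √[1.11×10²⁵ × 0.92 / (16π × 5.67×10⁻⁸ × (217)⁴)] = 4.02×10¹⁰ m = 0.269 AU.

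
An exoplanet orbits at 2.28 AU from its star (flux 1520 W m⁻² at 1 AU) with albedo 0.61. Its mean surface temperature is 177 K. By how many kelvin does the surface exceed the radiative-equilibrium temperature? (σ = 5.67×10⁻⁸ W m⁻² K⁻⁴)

S = 1520/2.28² = 292.4 W m⁻².
T_eq = [S(1−A)/(4σ)]^(1/4) = [292.4×0.39/(4×5.67×10⁻⁸)]^(1/4) = 149.7 K.
ΔT = T_surf − T_eq = 177 − 149.7.

ΔT ≈ 27.3 K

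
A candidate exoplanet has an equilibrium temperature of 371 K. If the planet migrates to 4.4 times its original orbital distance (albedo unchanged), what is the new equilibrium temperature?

T_eq ∝ L^(1/4) · d^(−1/2).
T′ = 371 / 4.4^(1/2) = 177 K.

T_eq ≈ 177 K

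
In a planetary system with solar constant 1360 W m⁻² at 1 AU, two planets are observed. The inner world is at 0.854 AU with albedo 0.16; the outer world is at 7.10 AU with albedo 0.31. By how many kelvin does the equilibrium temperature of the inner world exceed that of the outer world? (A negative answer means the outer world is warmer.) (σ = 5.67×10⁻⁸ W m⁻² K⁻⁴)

T_eq = [S₀(1−A)/(4σd²)]^(1/4), so T ∝ (1−A)^(1/4) / √d.
T₁ = [1360×0.84/(4×5.67×10⁻⁸×0.854²)]^(1/4) = 288.28 K.
T₂ = [1360×0.69/(4×5.67×10⁻⁸×7.10²)]^(1/4) = 95.18 K.

ΔT ≈ 193.1 K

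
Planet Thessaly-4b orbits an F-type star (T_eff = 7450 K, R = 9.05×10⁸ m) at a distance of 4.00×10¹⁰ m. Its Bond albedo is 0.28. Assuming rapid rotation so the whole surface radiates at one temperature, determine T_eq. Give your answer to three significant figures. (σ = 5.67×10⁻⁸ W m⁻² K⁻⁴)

L = 4πR_⋆²σT_⋆⁴ = 4π(9.05×10⁸)² × 5.67×10⁻⁸ × (7450)⁴ = 1.80×10²⁷ W.
S = L/(4πd²) = 8.94×10⁴ W m⁻².
Energy balance: absorbed = emitted ⇒ πR²·S(1−A) = 4πR²·σT_eq⁴, so T_eq⁴ = S(1−A)/(4σ).
T_eq = [8.94×10⁴ × 0.72 / (4 × 5.67×10⁻⁸)]^(1/4) = (2.84×10¹¹)^(1/4) = 730 K.

T_eq ≈ 730 K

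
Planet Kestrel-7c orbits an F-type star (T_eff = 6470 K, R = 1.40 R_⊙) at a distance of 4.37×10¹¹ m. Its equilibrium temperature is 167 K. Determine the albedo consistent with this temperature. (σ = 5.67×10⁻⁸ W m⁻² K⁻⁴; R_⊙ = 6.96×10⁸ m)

A ≈ 0.64

R_⋆ = 1.40 × 6.96×10⁸ = 9.74×10⁸ m.
L = 4πR_⋆²σT_⋆⁴ = 4π(9.74×10⁸)² × 5.67×10⁻⁸ × (6470)⁴ = 1.19×10²⁷ W.
S = L/(4πd²) = 494 W m⁻².
From T_eq⁴ = S(1−A)/(4σ): 1−A = 4σT_eq⁴/S.
1−A = 4 × 5.67×10⁻⁸ × (167)⁴ / 494 = 0.357.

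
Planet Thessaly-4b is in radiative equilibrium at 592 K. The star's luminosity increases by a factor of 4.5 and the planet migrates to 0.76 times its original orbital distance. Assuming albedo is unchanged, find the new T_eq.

T_eq ∝ L^(1/4) · d^(−1/2).
T′ = 592 × 4.5^(1/4) / 0.76^(1/2) = 989 K.

T_eq ≈ 989 K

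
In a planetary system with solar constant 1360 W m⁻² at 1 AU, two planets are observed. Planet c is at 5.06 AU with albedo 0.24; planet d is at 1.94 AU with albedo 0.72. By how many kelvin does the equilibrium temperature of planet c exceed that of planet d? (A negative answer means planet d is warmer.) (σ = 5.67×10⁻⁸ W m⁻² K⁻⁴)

T_eq = [S₀(1−A)/(4σd²)]^(1/4), so T ∝ (1−A)^(1/4) / √d.
T₁ = [1360×0.76/(4×5.67×10⁻⁸×5.06²)]^(1/4) = 115.51 K.
T₂ = [1360×0.28/(4×5.67×10⁻⁸×1.94²)]^(1/4) = 145.33 K.

ΔT ≈ -29.8 K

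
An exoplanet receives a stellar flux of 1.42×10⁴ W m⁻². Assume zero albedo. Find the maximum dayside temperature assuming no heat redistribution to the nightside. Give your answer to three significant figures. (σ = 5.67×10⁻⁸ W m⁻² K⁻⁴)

T_ss ≈ 707 K

With no redistribution each surface element balances locally: S(1−A) = σT⁴.
T = [1.42×10⁴ × 1.00 / 5.67×10⁻⁸]^(1/4) = (2.50×10¹¹)^(1/4) = 707 K.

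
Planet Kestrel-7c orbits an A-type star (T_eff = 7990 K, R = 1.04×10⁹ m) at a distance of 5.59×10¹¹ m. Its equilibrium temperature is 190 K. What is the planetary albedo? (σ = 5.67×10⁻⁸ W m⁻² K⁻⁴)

A ≈ 0.63

L = 4πR_⋆²σT_⋆⁴ = 4π(1.04×10⁹)² × 5.67×10⁻⁸ × (7990)⁴ = 3.14×10²⁷ W.
S = L/(4πd²) = 800 W m⁻².
From T_eq⁴ = S(1−A)/(4σ): 1−A = 4σT_eq⁴/S.
1−A = 4 × 5.67×10⁻⁸ × (190)⁴ / 800 = 0.370.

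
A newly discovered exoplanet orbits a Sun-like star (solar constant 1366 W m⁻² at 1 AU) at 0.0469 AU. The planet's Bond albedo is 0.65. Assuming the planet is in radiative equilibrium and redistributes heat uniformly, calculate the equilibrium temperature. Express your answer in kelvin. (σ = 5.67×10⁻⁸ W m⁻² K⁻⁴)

Flux at 0.0469 AU: S = 1366/0.0469² = 6.21×10⁵ W m⁻².
Energy balance: absorbed = emitted ⇒ πR²·S(1−A) = 4πR²·σT_eq⁴, so T_eq⁴ = S(1−A)/(4σ).
T_eq = [6.21×10⁵ × 0.35 / (4 × 5.67×10⁻⁸)]^(1/4) = (9.58×10¹¹)^(1/4) = 989 K.

T_eq ≈ 989 K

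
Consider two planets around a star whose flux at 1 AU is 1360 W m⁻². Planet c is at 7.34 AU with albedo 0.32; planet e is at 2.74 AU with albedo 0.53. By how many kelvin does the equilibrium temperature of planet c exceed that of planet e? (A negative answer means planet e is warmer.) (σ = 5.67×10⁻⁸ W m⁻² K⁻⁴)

ΔT ≈ -45.9 K

T_eq = [S₀(1−A)/(4σd²)]^(1/4), so T ∝ (1−A)^(1/4) / √d.
T₁ = [1360×0.68/(4×5.67×10⁻⁸×7.34²)]^(1/4) = 93.27 K.
T₂ = [1360×0.47/(4×5.67×10⁻⁸×2.74²)]^(1/4) = 139.19 K.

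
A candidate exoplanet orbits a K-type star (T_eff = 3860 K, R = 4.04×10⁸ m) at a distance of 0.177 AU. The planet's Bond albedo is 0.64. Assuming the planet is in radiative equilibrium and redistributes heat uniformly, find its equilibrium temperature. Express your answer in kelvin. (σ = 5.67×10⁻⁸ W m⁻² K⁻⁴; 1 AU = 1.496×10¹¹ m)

d = 0.177 AU = 2.65×10¹⁰ m.
L = 4πR_⋆²σT_⋆⁴ = 4π(4.04×10⁸)² × 5.67×10⁻⁸ × (3860)⁴ = 2.58×10²⁵ W.
S = L/(4πd²) = 2930 W m⁻².
Energy balance: absorbed = emitted ⇒ πR²·S(1−A) = 4πR²·σT_eq⁴, so T_eq⁴ = S(1−A)/(4σ).
T_eq = [2930 × 0.36 / (4 × 5.67×10⁻⁸)]^(1/4) = (4.65×10⁹)^(1/4) = 261 K.

T_eq ≈ 261 K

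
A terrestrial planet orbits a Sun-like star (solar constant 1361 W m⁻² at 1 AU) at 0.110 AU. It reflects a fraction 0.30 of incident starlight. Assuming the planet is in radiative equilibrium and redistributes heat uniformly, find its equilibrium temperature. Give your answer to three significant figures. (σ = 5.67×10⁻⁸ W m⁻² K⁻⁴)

Flux at 0.110 AU: S = 1361/0.110² = 1.12×10⁵ W m⁻².
Energy balance: absorbed = emitted ⇒ πR²·S(1−A) = 4πR²·σT_eq⁴, so T_eq⁴ = S(1−A)/(4σ).
T_eq = [1.12×10⁵ × 0.70 / (4 × 5.67×10⁻⁸)]^(1/4) = (3.47×10¹¹)^(1/4) = 768 K.

T_eq ≈ 768 K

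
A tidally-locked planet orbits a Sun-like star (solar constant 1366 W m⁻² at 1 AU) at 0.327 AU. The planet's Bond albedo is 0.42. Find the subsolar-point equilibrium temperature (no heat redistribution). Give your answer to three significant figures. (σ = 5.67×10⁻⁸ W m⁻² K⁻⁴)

Flux at 0.327 AU: S = 1366/0.327² = 1.28×10⁴ W m⁻².
At the subsolar point the surface absorbs S(1−A) and emits σT⁴ per unit area — no factor of 4, since only the local patch is in balance.
T = [1.28×10⁴ × 0.58 / 5.67×10⁻⁸]^(1/4) = (1.31×10¹¹)^(1/4) = 601 K.

T_ss ≈ 601 K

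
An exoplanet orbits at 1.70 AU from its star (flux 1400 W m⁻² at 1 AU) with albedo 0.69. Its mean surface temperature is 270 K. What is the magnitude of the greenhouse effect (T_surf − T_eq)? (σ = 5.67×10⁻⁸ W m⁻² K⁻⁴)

S = 1400/1.70² = 484.4 W m⁻².
T_eq = [S(1−A)/(4σ)]^(1/4) = [484.4×0.31/(4×5.67×10⁻⁸)]^(1/4) = 160.4 K.
ΔT = T_surf − T_eq = 270 − 160.4.

ΔT ≈ 109.6 K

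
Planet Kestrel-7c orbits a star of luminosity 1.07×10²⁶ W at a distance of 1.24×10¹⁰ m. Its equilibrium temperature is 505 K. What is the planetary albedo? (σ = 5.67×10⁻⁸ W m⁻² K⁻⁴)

Flux: S = L/(4πd²) = 1.07×10²⁶/(4π×(1.24×10¹⁰)²) = 5.54×10⁴ W m⁻².
From T_eq⁴ = S(1−A)/(4σ): 1−A = 4σT_eq⁴/S.
1−A = 4 × 5.67×10⁻⁸ × (505)⁴ / 5.54×10⁴ = 0.266.

A ≈ 0.73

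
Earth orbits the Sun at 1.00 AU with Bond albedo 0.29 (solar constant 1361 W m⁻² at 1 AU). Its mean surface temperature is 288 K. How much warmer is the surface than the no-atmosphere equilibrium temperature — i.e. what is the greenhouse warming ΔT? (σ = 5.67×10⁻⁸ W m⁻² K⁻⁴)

ΔT ≈ 32.5 K

S = 1361/1.00² = 1361 W m⁻².
T_eq = [S(1−A)/(4σ)]^(1/4) = [1361×0.71/(4×5.67×10⁻⁸)]^(1/4) = 255.5 K.
ΔT = T_surf − T_eq = 288 − 255.5.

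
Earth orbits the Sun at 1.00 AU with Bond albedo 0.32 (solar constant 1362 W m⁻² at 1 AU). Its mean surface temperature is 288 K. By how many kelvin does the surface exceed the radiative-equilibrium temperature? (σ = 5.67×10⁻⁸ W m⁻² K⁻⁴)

ΔT ≈ 35.2 K

S = 1362/1.00² = 1362 W m⁻².
T_eq = [S(1−A)/(4σ)]^(1/4) = [1362×0.68/(4×5.67×10⁻⁸)]^(1/4) = 252.8 K.
ΔT = T_surf − T_eq = 288 − 252.8.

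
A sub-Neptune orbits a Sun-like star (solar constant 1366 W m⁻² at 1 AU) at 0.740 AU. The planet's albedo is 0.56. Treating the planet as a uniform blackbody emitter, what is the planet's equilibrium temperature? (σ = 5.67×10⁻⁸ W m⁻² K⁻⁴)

Flux at 0.740 AU: S = 1366/0.740² = 2490 W m⁻².
Energy balance: absorbed = emitted ⇒ πR²·S(1−A) = 4πR²·σT_eq⁴, so T_eq⁴ = S(1−A)/(4σ).
T_eq = [2490 × 0.44 / (4 × 5.67×10⁻⁸)]^(1/4) = (4.84×10⁹)^(1/4) = 264 K.

T_eq ≈ 264 K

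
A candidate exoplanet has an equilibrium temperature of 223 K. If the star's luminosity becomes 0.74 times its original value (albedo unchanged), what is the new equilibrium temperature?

T_eq ∝ L^(1/4) · d^(−1/2).
T′ = 223 × 0.74^(1/4) = 207 K.

T_eq ≈ 207 K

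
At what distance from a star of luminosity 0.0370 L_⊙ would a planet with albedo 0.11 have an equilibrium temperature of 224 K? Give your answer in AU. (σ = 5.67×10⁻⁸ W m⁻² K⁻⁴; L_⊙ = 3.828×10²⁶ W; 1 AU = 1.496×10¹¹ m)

d ≈ 0.280 AU

L = 0.0370 × 3.828×10²⁶ = 1.42×10²⁵ W.
From T_eq⁴ = L(1−A)/(16πσd²): d = √[L(1−A)/(16πσT_eq⁴)].
d = √[1.42×10²⁵ × 0.89 / (16π × 5.67×10⁻⁸ × (224)⁴)] = 4.19×10¹⁰ m = 0.280 AU.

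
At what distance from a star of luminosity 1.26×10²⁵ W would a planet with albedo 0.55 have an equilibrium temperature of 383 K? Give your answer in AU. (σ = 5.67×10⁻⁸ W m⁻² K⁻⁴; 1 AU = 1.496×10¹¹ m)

d ≈ 0.0643 AU

From T_eq⁴ = L(1−A)/(16πσd²): d = √[L(1−A)/(16πσT_eq⁴)].
d = √[1.26×10²⁵ × 0.45 / (16π × 5.67×10⁻⁸ × (383)⁴)] = 9.62×10⁹ m = 0.0643 AU.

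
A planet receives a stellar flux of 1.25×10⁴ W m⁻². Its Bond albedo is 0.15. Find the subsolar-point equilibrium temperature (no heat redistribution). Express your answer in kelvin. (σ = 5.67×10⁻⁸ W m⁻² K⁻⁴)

At the subsolar point the surface absorbs S(1−A) and emits σT⁴ per unit area — no factor of 4, since only the local patch is in balance.
T = [1.25×10⁴ × 0.85 / 5.67×10⁻⁸]^(1/4) = (1.87×10¹¹)^(1/4) = 658 K.

T_ss ≈ 658 K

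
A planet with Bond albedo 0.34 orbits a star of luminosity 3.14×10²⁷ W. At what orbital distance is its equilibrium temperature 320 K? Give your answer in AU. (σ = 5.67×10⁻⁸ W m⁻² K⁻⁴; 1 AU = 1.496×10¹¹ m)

d ≈ 1.76 AU

From T_eq⁴ = L(1−A)/(16πσd²): d = √[L(1−A)/(16πσT_eq⁴)].
d = √[3.14×10²⁷ × 0.66 / (16π × 5.67×10⁻⁸ × (320)⁴)] = 2.63×10¹¹ m = 1.76 AU.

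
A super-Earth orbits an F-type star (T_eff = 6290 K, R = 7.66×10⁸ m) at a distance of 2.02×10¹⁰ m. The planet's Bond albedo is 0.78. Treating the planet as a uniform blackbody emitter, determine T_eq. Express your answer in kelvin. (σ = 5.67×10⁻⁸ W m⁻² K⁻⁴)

L = 4πR_⋆²σT_⋆⁴ = 4π(7.66×10⁸)² × 5.67×10⁻⁸ × (6290)⁴ = 6.54×10²⁶ W.
S = L/(4πd²) = 1.28×10⁵ W m⁻².
Energy balance: absorbed = emitted ⇒ πR²·S(1−A) = 4πR²·σT_eq⁴, so T_eq⁴ = S(1−A)/(4σ).
T_eq = [1.28×10⁵ × 0.22 / (4 × 5.67×10⁻⁸)]^(1/4) = (1.24×10¹¹)^(1/4) = 593 K.

T_eq ≈ 593 K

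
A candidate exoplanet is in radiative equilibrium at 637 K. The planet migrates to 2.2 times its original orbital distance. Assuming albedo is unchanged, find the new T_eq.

T_eq ≈ 429 K

T_eq ∝ L^(1/4) · d^(−1/2).
T′ = 637 / 2.2^(1/2) = 429 K.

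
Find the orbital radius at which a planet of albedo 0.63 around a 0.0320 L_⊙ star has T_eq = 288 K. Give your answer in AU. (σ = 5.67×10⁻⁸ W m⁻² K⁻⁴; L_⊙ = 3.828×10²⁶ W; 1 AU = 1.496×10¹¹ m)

d ≈ 0.102 AU

L = 0.0320 × 3.828×10²⁶ = 1.22×10²⁵ W.
From T_eq⁴ = L(1−A)/(16πσd²): d = √[L(1−A)/(16πσT_eq⁴)].
d = √[1.22×10²⁵ × 0.37 / (16π × 5.67×10⁻⁸ × (288)⁴)] = 1.52×10¹⁰ m = 0.102 AU.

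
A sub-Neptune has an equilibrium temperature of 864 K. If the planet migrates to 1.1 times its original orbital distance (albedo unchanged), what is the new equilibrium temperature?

T_eq ∝ L^(1/4) · d^(−1/2).
T′ = 864 / 1.1^(1/2) = 824 K.

T_eq ≈ 824 K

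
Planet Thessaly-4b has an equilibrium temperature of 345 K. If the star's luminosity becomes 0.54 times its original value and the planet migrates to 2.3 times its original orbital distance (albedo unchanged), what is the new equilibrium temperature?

T_eq ∝ L^(1/4) · d^(−1/2).
T′ = 345 × 0.54^(1/4) / 2.3^(1/2) = 195 K.

T_eq ≈ 195 K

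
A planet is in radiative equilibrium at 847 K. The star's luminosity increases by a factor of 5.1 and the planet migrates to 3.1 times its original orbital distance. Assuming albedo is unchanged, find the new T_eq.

T_eq ≈ 723 K

T_eq ∝ L^(1/4) · d^(−1/2).
T′ = 847 × 5.1^(1/4) / 3.1^(1/2) = 723 K.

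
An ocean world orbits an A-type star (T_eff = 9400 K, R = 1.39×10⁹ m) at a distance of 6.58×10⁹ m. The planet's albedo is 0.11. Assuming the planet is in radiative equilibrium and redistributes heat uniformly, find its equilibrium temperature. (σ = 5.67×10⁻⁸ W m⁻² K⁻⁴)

L = 4πR_⋆²σT_⋆⁴ = 4π(1.39×10⁹)² × 5.67×10⁻⁸ × (9400)⁴ = 1.07×10²⁸ W.
S = L/(4πd²) = 1.98×10⁷ W m⁻².
Energy balance: absorbed = emitted ⇒ πR²·S(1−A) = 4πR²·σT_eq⁴, so T_eq⁴ = S(1−A)/(4σ).
T_eq = [1.98×10⁷ × 0.89 / (4 × 5.67×10⁻⁸)]^(1/4) = (7.75×10¹³)^(1/4) = 2970 K.

T_eq ≈ 2970 K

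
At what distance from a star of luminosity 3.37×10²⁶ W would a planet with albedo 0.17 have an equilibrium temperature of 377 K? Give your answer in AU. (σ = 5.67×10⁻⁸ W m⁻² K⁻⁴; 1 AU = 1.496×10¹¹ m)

From T_eq⁴ = L(1−A)/(16πσd²): d = √[L(1−A)/(16πσT_eq⁴)].
d = √[3.37×10²⁶ × 0.83 / (16π × 5.67×10⁻⁸ × (377)⁴)] = 6.97×10¹⁰ m = 0.466 AU.

d ≈ 0.466 AU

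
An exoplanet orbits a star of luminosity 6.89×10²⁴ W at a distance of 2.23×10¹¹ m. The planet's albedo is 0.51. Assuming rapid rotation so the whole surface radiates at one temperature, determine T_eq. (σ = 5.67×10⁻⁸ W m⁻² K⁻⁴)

T_eq ≈ 69.9 K

Flux: S = L/(4πd²) = 6.89×10²⁴/(4π×(2.23×10¹¹)²) = 11.0 W m⁻².
Energy balance: absorbed = emitted ⇒ πR²·S(1−A) = 4πR²·σT_eq⁴, so T_eq⁴ = S(1−A)/(4σ).
T_eq = [11.0 × 0.49 / (4 × 5.67×10⁻⁸)]^(1/4) = (2.38×10⁷)^(1/4) = 69.9 K.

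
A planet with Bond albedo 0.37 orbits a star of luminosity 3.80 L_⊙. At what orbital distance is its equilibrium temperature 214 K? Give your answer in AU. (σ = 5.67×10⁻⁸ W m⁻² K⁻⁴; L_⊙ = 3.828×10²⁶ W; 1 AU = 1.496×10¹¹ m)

L = 3.80 × 3.828×10²⁶ = 1.45×10²⁷ W.
From T_eq⁴ = L(1−A)/(16πσd²): d = √[L(1−A)/(16πσT_eq⁴)].
d = √[1.45×10²⁷ × 0.63 / (16π × 5.67×10⁻⁸ × (214)⁴)] = 3.92×10¹¹ m = 2.62 AU.

d ≈ 2.62 AU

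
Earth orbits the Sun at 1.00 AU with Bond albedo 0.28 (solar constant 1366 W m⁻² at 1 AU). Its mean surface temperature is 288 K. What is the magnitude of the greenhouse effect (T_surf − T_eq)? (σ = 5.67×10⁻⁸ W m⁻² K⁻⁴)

S = 1366/1.00² = 1366 W m⁻².
T_eq = [S(1−A)/(4σ)]^(1/4) = [1366×0.72/(4×5.67×10⁻⁸)]^(1/4) = 256.6 K.
ΔT = T_surf − T_eq = 288 − 256.6.

ΔT ≈ 31.4 K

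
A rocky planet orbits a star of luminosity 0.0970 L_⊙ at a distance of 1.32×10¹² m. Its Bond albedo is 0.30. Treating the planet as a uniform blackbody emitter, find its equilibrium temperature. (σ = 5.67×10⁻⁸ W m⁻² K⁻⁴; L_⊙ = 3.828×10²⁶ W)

L = 0.0970 × 3.828×10²⁶ = 3.71×10²⁵ W.
Flux: S = L/(4πd²) = 3.71×10²⁵/(4π×(1.32×10¹²)²) = 1.70 W m⁻².
Energy balance: absorbed = emitted ⇒ πR²·S(1−A) = 4πR²·σT_eq⁴, so T_eq⁴ = S(1−A)/(4σ).
T_eq = [1.70 × 0.70 / (4 × 5.67×10⁻⁸)]^(1/4) = (5.23×10⁶)^(1/4) = 47.8 K.

T_eq ≈ 47.8 K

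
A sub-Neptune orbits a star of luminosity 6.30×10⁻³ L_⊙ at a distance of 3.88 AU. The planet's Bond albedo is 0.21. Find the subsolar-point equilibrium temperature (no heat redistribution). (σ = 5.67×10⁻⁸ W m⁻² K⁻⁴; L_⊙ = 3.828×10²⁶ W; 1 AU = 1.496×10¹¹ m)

T_ss ≈ 53.1 K

d = 3.88 AU = 5.80×10¹¹ m.
L = 6.30×10⁻³ × 3.828×10²⁶ = 2.41×10²⁴ W.
Flux: S = L/(4πd²) = 2.41×10²⁴/(4π×(5.80×10¹¹)²) = 0.570 W m⁻².
At the subsolar point the surface absorbs S(1−A) and emits σT⁴ per unit area — no factor of 4, since only the local patch is in balance.
T = [0.570 × 0.79 / 5.67×10⁻⁸]^(1/4) = (7.94×10⁶)^(1/4) = 53.1 K.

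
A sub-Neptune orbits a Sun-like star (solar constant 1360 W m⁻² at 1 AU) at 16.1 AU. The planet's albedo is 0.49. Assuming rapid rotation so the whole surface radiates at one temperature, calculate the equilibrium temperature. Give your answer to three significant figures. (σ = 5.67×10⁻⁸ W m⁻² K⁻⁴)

Flux at 16.1 AU: S = 1360/16.1² = 5.25 W m⁻².
Energy balance: absorbed = emitted ⇒ πR²·S(1−A) = 4πR²·σT_eq⁴, so T_eq⁴ = S(1−A)/(4σ).
T_eq = [5.25 × 0.51 / (4 × 5.67×10⁻⁸)]^(1/4) = (1.18×10⁷)^(1/4) = 58.6 K.

T_eq ≈ 58.6 K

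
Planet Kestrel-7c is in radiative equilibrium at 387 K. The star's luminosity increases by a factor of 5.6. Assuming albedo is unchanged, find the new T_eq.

T_eq ≈ 595 K

T_eq ∝ L^(1/4) · d^(−1/2).
T′ = 387 × 5.6^(1/4) = 595 K.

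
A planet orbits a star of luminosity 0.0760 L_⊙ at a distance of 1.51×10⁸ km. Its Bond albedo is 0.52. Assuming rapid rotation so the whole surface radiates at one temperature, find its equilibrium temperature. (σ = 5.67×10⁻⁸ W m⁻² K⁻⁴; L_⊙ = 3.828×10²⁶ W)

d = 1.51×10⁸ km = 1.51×10¹¹ m.
L = 0.0760 × 3.828×10²⁶ = 2.91×10²⁵ W.
Flux: S = L/(4πd²) = 2.91×10²⁵/(4π×(1.51×10¹¹)²) = 102 W m⁻².
Energy balance: absorbed = emitted ⇒ πR²·S(1−A) = 4πR²·σT_eq⁴, so T_eq⁴ = S(1−A)/(4σ).
T_eq = [102 × 0.48 / (4 × 5.67×10⁻⁸)]^(1/4) = (2.15×10⁸)^(1/4) = 121 K.

T_eq ≈ 121 K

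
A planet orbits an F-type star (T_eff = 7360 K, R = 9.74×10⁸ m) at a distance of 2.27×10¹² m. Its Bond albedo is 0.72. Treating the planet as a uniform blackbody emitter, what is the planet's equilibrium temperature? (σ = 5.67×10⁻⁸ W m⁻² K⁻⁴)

L = 4πR_⋆²σT_⋆⁴ = 4π(9.74×10⁸)² × 5.67×10⁻⁸ × (7360)⁴ = 1.98×10²⁷ W.
S = L/(4πd²) = 30.6 W m⁻².
Energy balance: absorbed = emitted ⇒ πR²·S(1−A) = 4πR²·σT_eq⁴, so T_eq⁴ = S(1−A)/(4σ).
T_eq = [30.6 × 0.28 / (4 × 5.67×10⁻⁸)]^(1/4) = (3.78×10⁷)^(1/4) = 78.4 K.

T_eq ≈ 78.4 K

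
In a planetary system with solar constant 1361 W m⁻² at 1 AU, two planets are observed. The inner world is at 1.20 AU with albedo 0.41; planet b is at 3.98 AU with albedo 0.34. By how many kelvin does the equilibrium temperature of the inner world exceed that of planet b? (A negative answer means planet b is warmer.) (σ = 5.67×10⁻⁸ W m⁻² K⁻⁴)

ΔT ≈ 96.9 K

T_eq = [S₀(1−A)/(4σd²)]^(1/4), so T ∝ (1−A)^(1/4) / √d.
T₁ = [1361×0.59/(4×5.67×10⁻⁸×1.20²)]^(1/4) = 222.68 K.
T₂ = [1361×0.66/(4×5.67×10⁻⁸×3.98²)]^(1/4) = 125.75 K.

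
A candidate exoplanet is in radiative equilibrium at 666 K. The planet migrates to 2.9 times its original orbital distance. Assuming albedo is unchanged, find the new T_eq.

T_eq ≈ 391 K

T_eq ∝ L^(1/4) · d^(−1/2).
T′ = 666 / 2.9^(1/2) = 391 K.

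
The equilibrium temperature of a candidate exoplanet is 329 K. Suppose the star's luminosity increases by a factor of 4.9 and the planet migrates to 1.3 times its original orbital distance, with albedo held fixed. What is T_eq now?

T_eq ∝ L^(1/4) · d^(−1/2).
T′ = 329 × 4.9^(1/4) / 1.3^(1/2) = 429 K.

T_eq ≈ 429 K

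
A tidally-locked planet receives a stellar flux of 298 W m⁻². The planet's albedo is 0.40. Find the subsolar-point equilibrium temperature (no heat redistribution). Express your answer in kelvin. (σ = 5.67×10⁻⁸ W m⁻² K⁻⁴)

T_ss ≈ 237 K

At the subsolar point the surface absorbs S(1−A) and emits σT⁴ per unit area — no factor of 4, since only the local patch is in balance.
T = [298 × 0.60 / 5.67×10⁻⁸]^(1/4) = (3.15×10⁹)^(1/4) = 237 K.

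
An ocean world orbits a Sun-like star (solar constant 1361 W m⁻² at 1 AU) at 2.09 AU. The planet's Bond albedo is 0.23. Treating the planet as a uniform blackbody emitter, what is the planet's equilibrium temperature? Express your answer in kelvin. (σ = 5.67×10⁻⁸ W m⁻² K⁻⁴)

T_eq ≈ 180 K

Flux at 2.09 AU: S = 1361/2.09² = 312 W m⁻².
Energy balance: absorbed = emitted ⇒ πR²·S(1−A) = 4πR²·σT_eq⁴, so T_eq⁴ = S(1−A)/(4σ).
T_eq = [312 × 0.77 / (4 × 5.67×10⁻⁸)]^(1/4) = (1.06×10⁹)^(1/4) = 180 K.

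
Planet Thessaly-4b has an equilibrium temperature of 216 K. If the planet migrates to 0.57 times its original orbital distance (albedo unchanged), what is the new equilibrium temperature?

T_eq ≈ 286 K

T_eq ∝ L^(1/4) · d^(−1/2).
T′ = 216 / 0.57^(1/2) = 286 K.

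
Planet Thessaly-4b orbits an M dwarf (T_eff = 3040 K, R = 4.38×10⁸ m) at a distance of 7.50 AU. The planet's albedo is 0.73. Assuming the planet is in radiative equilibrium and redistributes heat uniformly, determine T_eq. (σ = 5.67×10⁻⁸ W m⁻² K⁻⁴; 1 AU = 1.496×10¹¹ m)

T_eq ≈ 30.6 K

d = 7.50 AU = 1.12×10¹² m.
L = 4πR_⋆²σT_⋆⁴ = 4π(4.38×10⁸)² × 5.67×10⁻⁸ × (3040)⁴ = 1.17×10²⁵ W.
S = L/(4πd²) = 0.738 W m⁻².
Energy balance: absorbed = emitted ⇒ πR²·S(1−A) = 4πR²·σT_eq⁴, so T_eq⁴ = S(1−A)/(4σ).
T_eq = [0.738 × 0.27 / (4 × 5.67×10⁻⁸)]^(1/4) = (8.79×10⁵)^(1/4) = 30.6 K.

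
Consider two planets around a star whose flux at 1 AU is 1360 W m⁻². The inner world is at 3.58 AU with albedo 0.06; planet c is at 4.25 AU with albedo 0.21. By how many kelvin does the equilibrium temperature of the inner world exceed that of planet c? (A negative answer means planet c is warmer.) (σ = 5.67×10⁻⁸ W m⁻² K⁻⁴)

T_eq = [S₀(1−A)/(4σd²)]^(1/4), so T ∝ (1−A)^(1/4) / √d.
T₁ = [1360×0.94/(4×5.67×10⁻⁸×3.58²)]^(1/4) = 144.82 K.
T₂ = [1360×0.79/(4×5.67×10⁻⁸×4.25²)]^(1/4) = 127.26 K.

ΔT ≈ 17.6 K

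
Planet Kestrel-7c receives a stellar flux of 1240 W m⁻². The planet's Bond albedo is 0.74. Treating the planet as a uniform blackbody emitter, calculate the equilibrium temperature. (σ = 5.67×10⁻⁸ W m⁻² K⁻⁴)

T_eq ≈ 194 K

Energy balance: absorbed = emitted ⇒ πR²·S(1−A) = 4πR²·σT_eq⁴, so T_eq⁴ = S(1−A)/(4σ).
T_eq = [1240 × 0.26 / (4 × 5.67×10⁻⁸)]^(1/4) = (1.42×10⁹)^(1/4) = 194 K.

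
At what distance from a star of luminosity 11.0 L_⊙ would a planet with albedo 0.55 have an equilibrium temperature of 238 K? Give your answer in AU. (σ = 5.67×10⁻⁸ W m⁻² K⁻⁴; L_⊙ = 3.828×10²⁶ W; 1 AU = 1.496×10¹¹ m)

d ≈ 3.04 AU

L = 11.0 × 3.828×10²⁶ = 4.21×10²⁷ W.
From T_eq⁴ = L(1−A)/(16πσd²): d = √[L(1−A)/(16πσT_eq⁴)].
d = √[4.21×10²⁷ × 0.45 / (16π × 5.67×10⁻⁸ × (238)⁴)] = 4.55×10¹¹ m = 3.04 AU.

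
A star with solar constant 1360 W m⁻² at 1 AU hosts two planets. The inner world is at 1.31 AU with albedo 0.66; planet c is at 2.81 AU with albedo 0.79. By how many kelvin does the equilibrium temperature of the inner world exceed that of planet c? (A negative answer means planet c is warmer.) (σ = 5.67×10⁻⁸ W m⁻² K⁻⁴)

T_eq = [S₀(1−A)/(4σd²)]^(1/4), so T ∝ (1−A)^(1/4) / √d.
T₁ = [1360×0.34/(4×5.67×10⁻⁸×1.31²)]^(1/4) = 185.66 K.
T₂ = [1360×0.21/(4×5.67×10⁻⁸×2.81²)]^(1/4) = 112.38 K.

ΔT ≈ 73.3 K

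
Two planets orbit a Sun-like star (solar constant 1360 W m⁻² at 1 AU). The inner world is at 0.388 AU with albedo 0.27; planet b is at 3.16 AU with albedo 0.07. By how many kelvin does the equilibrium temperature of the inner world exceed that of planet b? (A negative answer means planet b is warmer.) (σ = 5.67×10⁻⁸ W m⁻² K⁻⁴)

ΔT ≈ 259.2 K

T_eq = [S₀(1−A)/(4σd²)]^(1/4), so T ∝ (1−A)^(1/4) / √d.
T₁ = [1360×0.73/(4×5.67×10⁻⁸×0.388²)]^(1/4) = 412.94 K.
T₂ = [1360×0.93/(4×5.67×10⁻⁸×3.16²)]^(1/4) = 153.73 K.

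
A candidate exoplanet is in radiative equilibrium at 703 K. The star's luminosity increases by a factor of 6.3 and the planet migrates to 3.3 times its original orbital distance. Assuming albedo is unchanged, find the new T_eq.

T_eq ∝ L^(1/4) · d^(−1/2).
T′ = 703 × 6.3^(1/4) / 3.3^(1/2) = 613 K.

T_eq ≈ 613 K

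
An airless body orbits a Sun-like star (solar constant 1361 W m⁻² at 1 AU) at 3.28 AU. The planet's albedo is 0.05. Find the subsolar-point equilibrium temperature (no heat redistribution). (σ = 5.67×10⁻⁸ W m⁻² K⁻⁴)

Flux at 3.28 AU: S = 1361/3.28² = 127 W m⁻².
At the subsolar point the surface absorbs S(1−A) and emits σT⁴ per unit area — no factor of 4, since only the local patch is in balance.
T = [127 × 0.95 / 5.67×10⁻⁸]^(1/4) = (2.12×10⁹)^(1/4) = 215 K.

T_ss ≈ 215 K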